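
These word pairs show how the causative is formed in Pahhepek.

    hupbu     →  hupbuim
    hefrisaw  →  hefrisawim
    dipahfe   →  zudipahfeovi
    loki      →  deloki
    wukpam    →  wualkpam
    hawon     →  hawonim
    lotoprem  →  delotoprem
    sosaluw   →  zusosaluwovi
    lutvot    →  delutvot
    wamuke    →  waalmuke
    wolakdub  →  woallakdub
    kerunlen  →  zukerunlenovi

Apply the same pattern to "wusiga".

"wusiga" begins with w-. The stems beginning with w- (wamuke → waalmuke, wolakdub → woallakdub, wukpam → wualkpam) insert -al- after the first vowel.
The other patterns: stems beginning with l- add the prefix de-; stems beginning with h- add -im; stems beginning with d-, k- or s- add zu- … -ovi around the stem.
So wusiga → wualsiga.

wualsiga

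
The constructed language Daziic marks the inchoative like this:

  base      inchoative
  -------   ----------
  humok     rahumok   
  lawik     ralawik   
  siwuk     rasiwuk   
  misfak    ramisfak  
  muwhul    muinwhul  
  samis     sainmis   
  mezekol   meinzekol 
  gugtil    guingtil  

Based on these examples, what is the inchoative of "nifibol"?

siwuk and muwhul both have last vowel 'u' yet inflect differently (rasiwuk, muinwhul), so the last vowel is not what conditions the rule; the final letter is.
"nifibol" ends in -l. The stems ending in -l (muwhul → muinwhul, mezekol → meinzekol, gugtil → guingtil) insert -in- after the first vowel.
So nifibol → niinfibol.

niinfibol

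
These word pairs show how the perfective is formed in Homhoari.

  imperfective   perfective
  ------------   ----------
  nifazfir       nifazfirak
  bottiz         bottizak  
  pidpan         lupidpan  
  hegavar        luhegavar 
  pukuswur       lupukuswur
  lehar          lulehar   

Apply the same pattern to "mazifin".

"mazifin" has last vowel 'i'. The stems whose last vowel is 'i' (nifazfir → nifazfirak, bottiz → bottizak) add -ak.
The other pattern: stems whose last vowel is 'a' or 'u' add the prefix lu-.
So mazifin → mazifinak.

mazifinak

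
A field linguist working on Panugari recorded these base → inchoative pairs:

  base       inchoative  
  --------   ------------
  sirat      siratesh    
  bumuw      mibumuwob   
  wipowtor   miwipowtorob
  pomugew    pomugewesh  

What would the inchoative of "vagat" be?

"vagat" has last vowel 'a'. The one such stem in the data (sirat → siratesh) adds -esh, so the same rule applies.
So vagat → vagatesh.

vagatesh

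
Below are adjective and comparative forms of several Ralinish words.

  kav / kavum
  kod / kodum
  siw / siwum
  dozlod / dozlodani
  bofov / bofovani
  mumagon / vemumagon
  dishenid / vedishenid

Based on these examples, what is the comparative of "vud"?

vudum

"vud" has 1 vowel. The stems with 1 vowel (kav → kavum, kod → kodum, siw → siwum) add -um.
The other patterns: stems with 2 vowels add -ani; stems with 3 vowels add the prefix ve-.
So vud → vudum.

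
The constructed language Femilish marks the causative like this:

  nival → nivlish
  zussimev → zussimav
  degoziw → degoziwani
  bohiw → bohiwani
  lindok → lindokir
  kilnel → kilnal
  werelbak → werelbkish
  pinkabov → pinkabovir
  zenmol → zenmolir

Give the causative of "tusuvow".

tusuvowir

zenmol and nival both end in -l yet inflect differently (zenmolir, nivlish), so the final letter is not what conditions the rule; the last vowel is.
"tusuvow" has last vowel 'o'. The stems whose last vowel is 'o' (zenmol → zenmolir, lindok → lindokir, pinkabov → pinkabovir) add -ir.
The other patterns: stems whose last vowel is 'i' add -ani; stems whose last vowel is 'a' delete the last vowel and add -ish; stems whose last vowel is 'e' change the last vowel to 'a'.
So tusuvow → tusuvowir.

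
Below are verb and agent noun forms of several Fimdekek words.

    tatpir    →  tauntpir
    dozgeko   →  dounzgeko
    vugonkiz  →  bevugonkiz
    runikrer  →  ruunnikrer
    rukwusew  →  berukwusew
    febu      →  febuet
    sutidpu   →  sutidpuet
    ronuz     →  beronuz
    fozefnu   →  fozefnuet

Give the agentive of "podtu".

podtuet

"podtu" ends in -u. The stems ending in -u (fozefnu → fozefnuet, sutidpu → sutidpuet, febu → febuet) add -et.
The other patterns: stems ending in -w or -z add the prefix be-; stems ending in -o or -r insert -un- after the first vowel.
So podtu → podtuet.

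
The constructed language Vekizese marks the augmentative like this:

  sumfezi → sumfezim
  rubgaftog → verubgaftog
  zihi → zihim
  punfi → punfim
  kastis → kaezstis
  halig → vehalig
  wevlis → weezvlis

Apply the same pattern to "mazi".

mazim

"mazi" ends in -i. The stems ending in -i (sumfezi → sumfezim, zihi → zihim, punfi → punfim) drop the final letter and add -im.
The other patterns: stems ending in -s insert -ez- after the first vowel; stems ending in -g add the prefix ve-.
So mazi → mazim.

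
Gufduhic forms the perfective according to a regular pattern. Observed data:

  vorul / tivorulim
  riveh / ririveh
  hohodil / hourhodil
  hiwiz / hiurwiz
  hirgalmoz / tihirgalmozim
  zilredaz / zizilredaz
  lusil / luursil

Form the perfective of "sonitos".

zilredaz and hiwiz both end in -z yet inflect differently (zizilredaz, hiurwiz), so the final letter is not what conditions the rule; the last vowel is.
"sonitos" has last vowel 'o'. The one such stem in the data (hirgalmoz → tihirgalmozim) adds ti- … -im around the stem, so the same rule applies.
The other patterns: stems whose last vowel is 'a' or 'e' repeat the first consonant+vowel as a prefix; stems whose last vowel is 'i' insert -ur- after the first vowel.
So sonitos → tisonitosim.

tisonitosim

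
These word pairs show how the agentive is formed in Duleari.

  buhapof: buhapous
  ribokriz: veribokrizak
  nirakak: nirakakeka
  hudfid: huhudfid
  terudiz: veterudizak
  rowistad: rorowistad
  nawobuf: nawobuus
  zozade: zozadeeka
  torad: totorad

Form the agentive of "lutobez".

velutobezak

hudfid and terudiz both have last vowel 'i' yet inflect differently (huhudfid, veterudizak), so the last vowel is not what conditions the rule; the final letter is.
"lutobez" ends in -z. The stems ending in -z (terudiz → veterudizak, ribokriz → veribokrizak) add ve- … -ak around the stem.
The other patterns: stems ending in -f drop the final letter and add -us; stems ending in -d repeat the first consonant+vowel as a prefix; stems ending in -e or -k add -eka.
So lutobez → velutobezak.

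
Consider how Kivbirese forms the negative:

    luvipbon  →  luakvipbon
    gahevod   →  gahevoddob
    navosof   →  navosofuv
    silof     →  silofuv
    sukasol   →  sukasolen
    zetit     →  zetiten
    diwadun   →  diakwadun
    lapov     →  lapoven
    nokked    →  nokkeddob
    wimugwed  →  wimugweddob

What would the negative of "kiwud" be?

gahevod and luvipbon both have last vowel 'o' yet inflect differently (gahevoddob, luakvipbon), so the last vowel is not what conditions the rule; the final letter is.
"kiwud" ends in -d. The stems ending in -d (wimugwed → wimugweddob, nokked → nokkeddob, gahevod → gahevoddob) double the final consonant and add -ob.
The other patterns: stems ending in -n insert -ak- after the first vowel; stems ending in -f add -uv; stems ending in -l, -t or -v add -en.
So kiwud → kiwuddob.

kiwuddob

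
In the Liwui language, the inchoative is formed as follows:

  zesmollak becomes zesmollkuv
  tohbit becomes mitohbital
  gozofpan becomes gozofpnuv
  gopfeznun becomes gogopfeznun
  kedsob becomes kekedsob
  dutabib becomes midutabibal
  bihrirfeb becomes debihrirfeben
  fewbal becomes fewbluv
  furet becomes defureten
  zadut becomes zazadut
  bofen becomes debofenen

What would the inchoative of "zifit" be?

mizifital

dutabib and bihrirfeb both end in -b yet inflect differently (midutabibal, debihrirfeben), so the final letter is not what conditions the rule; the last vowel is.
"zifit" has last vowel 'i'. The stems whose last vowel is 'i' (dutabib → midutabibal, tohbit → mitohbital) add mi- … -al around the stem.
So zifit → mizifital.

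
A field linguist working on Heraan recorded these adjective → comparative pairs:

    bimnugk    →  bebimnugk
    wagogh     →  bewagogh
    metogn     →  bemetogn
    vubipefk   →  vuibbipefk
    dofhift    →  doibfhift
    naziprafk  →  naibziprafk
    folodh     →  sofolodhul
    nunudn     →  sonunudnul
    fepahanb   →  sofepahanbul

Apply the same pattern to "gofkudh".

"gofkudh" has second-to-last letter 'd'. The stems whose second-to-last letter is 'd' (folodh → sofolodhul, nunudn → sonunudnul) add so- … -ul around the stem.
So gofkudh → sogofkudhul.

sogofkudhul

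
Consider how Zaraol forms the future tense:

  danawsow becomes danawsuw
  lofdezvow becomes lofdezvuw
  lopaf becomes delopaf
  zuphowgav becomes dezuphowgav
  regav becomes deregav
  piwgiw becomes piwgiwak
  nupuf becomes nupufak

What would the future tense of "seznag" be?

danawsow and piwgiw both end in -w yet inflect differently (danawsuw, piwgiwak), so the final letter is not what conditions the rule; the last vowel is.
"seznag" has last vowel 'a'. The stems whose last vowel is 'a' (lopaf → delopaf, zuphowgav → dezuphowgav, regav → deregav) add the prefix de-.
The other patterns: stems whose last vowel is 'o' change the last vowel to 'u'; stems whose last vowel is 'i' or 'u' add -ak.
So seznag → deseznag.

deseznag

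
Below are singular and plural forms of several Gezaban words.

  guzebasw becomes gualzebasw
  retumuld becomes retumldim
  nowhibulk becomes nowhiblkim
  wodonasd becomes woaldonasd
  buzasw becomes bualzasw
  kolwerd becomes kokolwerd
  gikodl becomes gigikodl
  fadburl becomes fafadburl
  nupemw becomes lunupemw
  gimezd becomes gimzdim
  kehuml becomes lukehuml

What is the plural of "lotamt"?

"lotamt" has second-to-last letter 'm'. The stems whose second-to-last letter is 'm' (nupemw → lunupemw, kehuml → lukehuml) add the prefix lu-.
The other patterns: stems whose second-to-last letter is 's' insert -al- after the first vowel; stems whose second-to-last letter is 'd' or 'r' repeat the first consonant+vowel as a prefix; stems whose second-to-last letter is 'l' or 'z' delete the last vowel and add -im.
So lotamt → lulotamt.

lulotamt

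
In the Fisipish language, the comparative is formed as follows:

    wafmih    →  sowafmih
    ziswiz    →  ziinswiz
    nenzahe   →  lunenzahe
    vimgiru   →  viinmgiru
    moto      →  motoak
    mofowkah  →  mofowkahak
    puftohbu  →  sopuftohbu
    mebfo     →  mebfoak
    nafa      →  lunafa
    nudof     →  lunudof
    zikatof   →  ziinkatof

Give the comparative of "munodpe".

mofowkah and wafmih both end in -h yet inflect differently (mofowkahak, sowafmih), so the final letter is not what conditions the rule; the first letter is.
"munodpe" begins with m-. The stems beginning with m- (mofowkah → mofowkahak, moto → motoak, mebfo → mebfoak) add -ak.
So munodpe → munodpeak.

munodpeak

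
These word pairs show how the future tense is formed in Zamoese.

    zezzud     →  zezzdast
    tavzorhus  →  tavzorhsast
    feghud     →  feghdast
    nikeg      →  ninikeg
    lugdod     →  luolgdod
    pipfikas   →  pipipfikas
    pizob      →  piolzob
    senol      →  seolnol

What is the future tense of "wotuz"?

wotzast

lugdod and feghud both end in -d yet inflect differently (luolgdod, feghdast), so the final letter is not what conditions the rule; the last vowel is.
"wotuz" has last vowel 'u'. The stems whose last vowel is 'u' (feghud → feghdast, zezzud → zezzdast, tavzorhus → tavzorhsast) delete the last vowel and add -ast.
So wotuz → wotzast.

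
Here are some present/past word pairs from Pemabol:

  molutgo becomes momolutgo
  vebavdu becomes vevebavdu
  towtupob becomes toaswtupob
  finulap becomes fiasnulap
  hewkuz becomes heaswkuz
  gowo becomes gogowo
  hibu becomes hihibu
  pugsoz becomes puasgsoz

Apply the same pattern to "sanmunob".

"sanmunob" ends in a consonant. The stems ending in a consonant (towtupob → toaswtupob, pugsoz → puasgsoz, hewkuz → heaswkuz) insert -as- after the first vowel.
So sanmunob → saasnmunob.

saasnmunob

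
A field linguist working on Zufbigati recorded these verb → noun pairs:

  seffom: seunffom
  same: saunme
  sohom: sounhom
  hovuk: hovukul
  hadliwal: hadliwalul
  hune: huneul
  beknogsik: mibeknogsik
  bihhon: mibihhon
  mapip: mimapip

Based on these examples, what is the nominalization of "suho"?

"suho" begins with s-. The stems beginning with s- (seffom → seunffom, same → saunme, sohom → sounhom) insert -un- after the first vowel.
The other patterns: stems beginning with h- add -ul; stems beginning with b- or m- add the prefix mi-.
So suho → suunho.

suunho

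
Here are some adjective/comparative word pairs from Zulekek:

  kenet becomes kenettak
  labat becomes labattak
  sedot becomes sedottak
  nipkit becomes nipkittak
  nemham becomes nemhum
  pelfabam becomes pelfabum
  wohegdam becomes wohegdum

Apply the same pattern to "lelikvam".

labat and nemham both have last vowel 'a' yet inflect differently (labattak, nemhum), so the last vowel is not what conditions the rule; the final letter is.
"lelikvam" ends in -m. The stems ending in -m (nemham → nemhum, pelfabam → pelfabum, wohegdam → wohegdum) change the last vowel to 'u'.
The other pattern: stems ending in -t double the final consonant and add -ak.
So lelikvam → lelikvum.

lelikvum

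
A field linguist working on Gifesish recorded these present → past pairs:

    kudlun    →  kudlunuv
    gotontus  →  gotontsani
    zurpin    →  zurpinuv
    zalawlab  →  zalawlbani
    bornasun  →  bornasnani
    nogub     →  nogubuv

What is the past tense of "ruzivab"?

ruzivbani

kudlun and bornasun both end in -n yet inflect differently (kudlunuv, bornasnani), so the final letter is not what conditions the rule; the number of vowels is.
"ruzivab" has 3 vowels. The stems with 3 vowels (bornasun → bornasnani, gotontus → gotontsani, zalawlab → zalawlbani) delete the last vowel and add -ani.
The other pattern: stems with 2 vowels add -uv.
So ruzivab → ruzivbani.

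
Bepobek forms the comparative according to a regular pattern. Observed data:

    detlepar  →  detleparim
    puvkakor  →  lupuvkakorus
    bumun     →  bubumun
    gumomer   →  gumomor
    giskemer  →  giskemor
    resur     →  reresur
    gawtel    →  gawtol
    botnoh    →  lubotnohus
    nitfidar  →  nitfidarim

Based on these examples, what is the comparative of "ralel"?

"ralel" has last vowel 'e'. The stems whose last vowel is 'e' (gumomer → gumomor, giskemer → giskemor, gawtel → gawtol) change the last vowel to 'o'.
So ralel → ralol.

ralol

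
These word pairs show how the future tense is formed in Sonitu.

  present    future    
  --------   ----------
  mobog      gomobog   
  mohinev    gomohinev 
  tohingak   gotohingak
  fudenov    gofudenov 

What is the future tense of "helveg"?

Every pair shown (mobog → gomobog, mohinev → gomohinev, tohingak → gotohingak, …) follows the same rule: add the prefix go-.
So helveg → gohelveg.

gohelveg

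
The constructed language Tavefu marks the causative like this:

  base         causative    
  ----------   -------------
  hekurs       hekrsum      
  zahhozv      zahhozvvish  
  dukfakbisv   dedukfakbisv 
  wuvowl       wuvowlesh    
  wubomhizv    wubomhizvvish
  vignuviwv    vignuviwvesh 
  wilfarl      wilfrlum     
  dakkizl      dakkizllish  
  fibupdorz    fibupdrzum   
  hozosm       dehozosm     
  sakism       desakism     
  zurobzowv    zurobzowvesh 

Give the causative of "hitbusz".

dehitbusz

dukfakbisv and vignuviwv both end in -v yet inflect differently (dedukfakbisv, vignuviwvesh), so the final letter is not what conditions the rule; the second-to-last letter is.
"hitbusz" has second-to-last letter 's'. The stems whose second-to-last letter is 's' (hozosm → dehozosm, dukfakbisv → dedukfakbisv, sakism → desakism) add the prefix de-.
The other patterns: stems whose second-to-last letter is 'w' add -esh; stems whose second-to-last letter is 'r' delete the last vowel and add -um; stems whose second-to-last letter is 'z' double the final consonant and add -ish.
So hitbusz → dehitbusz.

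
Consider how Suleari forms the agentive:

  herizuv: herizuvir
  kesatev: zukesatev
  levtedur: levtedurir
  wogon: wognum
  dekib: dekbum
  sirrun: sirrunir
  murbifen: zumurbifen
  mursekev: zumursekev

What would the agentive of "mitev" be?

zumitev

"mitev" has last vowel 'e'. The stems whose last vowel is 'e' (mursekev → zumursekev, kesatev → zukesatev, murbifen → zumurbifen) add the prefix zu-.
So mitev → zumitev.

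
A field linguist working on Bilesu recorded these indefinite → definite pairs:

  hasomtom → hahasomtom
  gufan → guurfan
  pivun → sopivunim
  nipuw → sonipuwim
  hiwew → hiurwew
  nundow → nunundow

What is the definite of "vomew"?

vourmew

nundow and nipuw both end in -w yet inflect differently (nunundow, sonipuwim), so the final letter is not what conditions the rule; the last vowel is.
"vomew" has last vowel 'e'. The one such stem in the data (hiwew → hiurwew) inserts -ur- after the first vowel (as does gufan), so the same rule applies.
The other patterns: stems whose last vowel is 'o' repeat the first consonant+vowel as a prefix; stems whose last vowel is 'u' add so- … -im around the stem.
So vomew → vourmew.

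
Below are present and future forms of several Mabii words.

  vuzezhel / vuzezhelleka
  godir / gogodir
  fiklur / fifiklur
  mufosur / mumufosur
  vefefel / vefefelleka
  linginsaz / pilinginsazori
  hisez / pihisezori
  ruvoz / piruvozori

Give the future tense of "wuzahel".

hisez and vuzezhel both have last vowel 'e' yet inflect differently (pihisezori, vuzezhelleka), so the last vowel is not what conditions the rule; the final letter is.
"wuzahel" ends in -l. The stems ending in -l (vuzezhel → vuzezhelleka, vefefel → vefefelleka) double the final consonant and add -eka.
The other patterns: stems ending in -r repeat the first consonant+vowel as a prefix; stems ending in -z add pi- … -ori around the stem.
So wuzahel → wuzahelleka.

wuzahelleka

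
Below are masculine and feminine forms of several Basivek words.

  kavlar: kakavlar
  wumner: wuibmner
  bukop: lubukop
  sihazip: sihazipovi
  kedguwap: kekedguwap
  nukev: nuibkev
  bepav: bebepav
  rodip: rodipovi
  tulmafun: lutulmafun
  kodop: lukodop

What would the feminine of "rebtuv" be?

nukev and bepav both end in -v yet inflect differently (nuibkev, bebepav), so the final letter is not what conditions the rule; the last vowel is.
"rebtuv" has last vowel 'u'. The one such stem in the data (tulmafun → lutulmafun) adds the prefix lu-, so the same rule applies.
The other patterns: stems whose last vowel is 'e' insert -ib- after the first vowel; stems whose last vowel is 'a' repeat the first consonant+vowel as a prefix; stems whose last vowel is 'i' add -ovi.
So rebtuv → lurebtuv.

lurebtuv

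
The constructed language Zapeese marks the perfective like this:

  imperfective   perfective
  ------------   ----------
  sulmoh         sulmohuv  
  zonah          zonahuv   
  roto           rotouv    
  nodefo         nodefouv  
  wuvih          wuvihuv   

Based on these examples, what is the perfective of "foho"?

Every pair shown (sulmoh → sulmohuv, zonah → zonahuv, roto → rotouv, …) follows the same rule: add -uv.
So foho → fohouv.

fohouv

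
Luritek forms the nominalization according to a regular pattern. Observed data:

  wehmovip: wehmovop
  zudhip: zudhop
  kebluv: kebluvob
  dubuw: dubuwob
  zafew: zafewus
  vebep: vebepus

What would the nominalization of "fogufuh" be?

"fogufuh" has last vowel 'u'. The stems whose last vowel is 'u' (kebluv → kebluvob, dubuw → dubuwob) add -ob.
The other patterns: stems whose last vowel is 'i' change the last vowel to 'o'; stems whose last vowel is 'e' add -us.
So fogufuh → fogufuhob.

fogufuhob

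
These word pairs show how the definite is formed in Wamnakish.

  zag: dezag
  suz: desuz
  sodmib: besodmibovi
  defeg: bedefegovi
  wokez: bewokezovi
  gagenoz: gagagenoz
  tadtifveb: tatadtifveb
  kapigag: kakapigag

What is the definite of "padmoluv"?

zag and defeg both end in -g yet inflect differently (dezag, bedefegovi), so the final letter is not what conditions the rule; the number of vowels is.
"padmoluv" has 3 vowels. The stems with 3 vowels (gagenoz → gagagenoz, tadtifveb → tatadtifveb, kapigag → kakapigag) repeat the first consonant+vowel as a prefix.
So padmoluv → papadmoluv.

papadmoluv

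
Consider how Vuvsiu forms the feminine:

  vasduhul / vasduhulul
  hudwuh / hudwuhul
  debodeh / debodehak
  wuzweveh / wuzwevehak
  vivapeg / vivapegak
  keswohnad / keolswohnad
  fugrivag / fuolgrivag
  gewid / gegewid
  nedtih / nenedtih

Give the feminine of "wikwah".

hudwuh and debodeh both end in -h yet inflect differently (hudwuhul, debodehak), so the final letter is not what conditions the rule; the last vowel is.
"wikwah" has last vowel 'a'. The stems whose last vowel is 'a' (keswohnad → keolswohnad, fugrivag → fuolgrivag) insert -ol- after the first vowel.
So wikwah → wiolkwah.

wiolkwah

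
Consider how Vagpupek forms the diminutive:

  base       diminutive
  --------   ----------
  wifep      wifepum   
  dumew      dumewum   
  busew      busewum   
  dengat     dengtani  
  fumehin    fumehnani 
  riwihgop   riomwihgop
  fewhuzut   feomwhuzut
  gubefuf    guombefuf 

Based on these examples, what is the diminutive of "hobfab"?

wifep and riwihgop both end in -p yet inflect differently (wifepum, riomwihgop), so the final letter is not what conditions the rule; the last vowel is.
"hobfab" has last vowel 'a'. The one such stem in the data (dengat → dengtani) deletes the last vowel and adds -ani (as does fumehin), so the same rule applies.
So hobfab → hobfbani.

hobfbani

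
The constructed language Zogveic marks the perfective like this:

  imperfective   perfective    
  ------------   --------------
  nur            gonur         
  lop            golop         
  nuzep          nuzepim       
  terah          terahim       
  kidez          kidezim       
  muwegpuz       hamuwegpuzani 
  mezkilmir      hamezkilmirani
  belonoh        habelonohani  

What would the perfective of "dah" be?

godah

"dah" has 1 vowel. The stems with 1 vowel (nur → gonur, lop → golop) add the prefix go-.
So dah → godah.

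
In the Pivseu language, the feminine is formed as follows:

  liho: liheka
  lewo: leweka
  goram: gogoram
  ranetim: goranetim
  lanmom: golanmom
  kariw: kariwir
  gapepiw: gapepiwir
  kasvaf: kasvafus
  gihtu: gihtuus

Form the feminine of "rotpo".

rotpeka

liho and lanmom both have last vowel 'o' yet inflect differently (liheka, golanmom), so the last vowel is not what conditions the rule; the final letter is.
"rotpo" ends in -o. The stems ending in -o (liho → liheka, lewo → leweka) drop the final letter and add -eka.
The other patterns: stems ending in -m add the prefix go-; stems ending in -w add -ir; stems ending in -f or -u add -us.
So rotpo → rotpeka.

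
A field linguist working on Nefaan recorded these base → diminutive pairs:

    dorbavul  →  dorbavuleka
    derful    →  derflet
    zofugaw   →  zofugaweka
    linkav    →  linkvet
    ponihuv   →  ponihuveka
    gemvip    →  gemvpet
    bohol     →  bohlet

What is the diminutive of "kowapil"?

kowapileka

ponihuv and linkav both end in -v yet inflect differently (ponihuveka, linkvet), so the final letter is not what conditions the rule; the number of vowels is.
"kowapil" has 3 vowels. The stems with 3 vowels (zofugaw → zofugaweka, ponihuv → ponihuveka, dorbavul → dorbavuleka) add -eka.
So kowapil → kowapileka.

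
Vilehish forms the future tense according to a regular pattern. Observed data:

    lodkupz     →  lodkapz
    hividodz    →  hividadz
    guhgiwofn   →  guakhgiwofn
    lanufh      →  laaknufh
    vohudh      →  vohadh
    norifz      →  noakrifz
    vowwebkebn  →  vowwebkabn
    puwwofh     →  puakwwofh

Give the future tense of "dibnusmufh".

puwwofh and vohudh both end in -h yet inflect differently (puakwwofh, vohadh), so the final letter is not what conditions the rule; the second-to-last letter is.
"dibnusmufh" has second-to-last letter 'f'. The stems whose second-to-last letter is 'f' (puwwofh → puakwwofh, lanufh → laaknufh, norifz → noakrifz) insert -ak- after the first vowel.
The other pattern: stems whose second-to-last letter is 'b', 'd' or 'p' change the last vowel to 'a'.
So dibnusmufh → diakbnusmufh.

diakbnusmufh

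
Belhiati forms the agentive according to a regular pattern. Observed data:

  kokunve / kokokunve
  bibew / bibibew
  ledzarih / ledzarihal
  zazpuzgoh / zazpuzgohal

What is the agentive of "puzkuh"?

puzkuhal

zazpuzgoh and kokunve both have 3 vowels yet inflect differently (zazpuzgohal, kokokunve), so the number of vowels is not what conditions the rule; the final letter is.
"puzkuh" ends in -h. The stems ending in -h (zazpuzgoh → zazpuzgohal, ledzarih → ledzarihal) add -al.
The other pattern: stems ending in -e or -w repeat the first consonant+vowel as a prefix.
So puzkuh → puzkuhal.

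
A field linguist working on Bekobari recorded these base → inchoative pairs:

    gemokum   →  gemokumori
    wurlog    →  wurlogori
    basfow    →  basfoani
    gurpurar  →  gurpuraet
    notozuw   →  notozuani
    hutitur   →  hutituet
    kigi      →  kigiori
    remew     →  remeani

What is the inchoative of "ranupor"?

ranupoet

notozuw and hutitur both have last vowel 'u' yet inflect differently (notozuani, hutituet), so the last vowel is not what conditions the rule; the final letter is.
"ranupor" ends in -r. The stems ending in -r (gurpurar → gurpuraet, hutitur → hutituet) drop the final letter and add -et.
The other patterns: stems ending in -w drop the final letter and add -ani; stems ending in -g, -i or -m add -ori.
So ranupor → ranupoet.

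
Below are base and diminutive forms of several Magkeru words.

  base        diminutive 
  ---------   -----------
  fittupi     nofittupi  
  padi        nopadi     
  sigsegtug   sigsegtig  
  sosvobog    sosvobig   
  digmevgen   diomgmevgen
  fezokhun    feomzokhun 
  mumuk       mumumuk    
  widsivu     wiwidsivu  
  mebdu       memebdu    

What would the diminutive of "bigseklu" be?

"bigseklu" ends in -u. The stems ending in -u (widsivu → wiwidsivu, mebdu → memebdu) repeat the first consonant+vowel as a prefix.
The other patterns: stems ending in -i add the prefix no-; stems ending in -g change the last vowel to 'i'; stems ending in -n insert -om- after the first vowel.
So bigseklu → bibigseklu.

bibigseklu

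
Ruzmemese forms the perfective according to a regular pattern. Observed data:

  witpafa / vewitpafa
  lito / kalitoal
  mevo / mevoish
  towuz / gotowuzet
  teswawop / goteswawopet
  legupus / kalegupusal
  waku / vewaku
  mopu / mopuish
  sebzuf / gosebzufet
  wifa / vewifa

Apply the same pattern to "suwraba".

gosuwrabaet

mevo and lito both end in -o yet inflect differently (mevoish, kalitoal), so the final letter is not what conditions the rule; the first letter is.
"suwraba" begins with s-. The one such stem in the data (sebzuf → gosebzufet) adds go- … -et around the stem, so the same rule applies.
The other patterns: stems beginning with m- add -ish; stems beginning with l- add ka- … -al around the stem; stems beginning with w- add the prefix ve-.
So suwraba → gosuwrabaet.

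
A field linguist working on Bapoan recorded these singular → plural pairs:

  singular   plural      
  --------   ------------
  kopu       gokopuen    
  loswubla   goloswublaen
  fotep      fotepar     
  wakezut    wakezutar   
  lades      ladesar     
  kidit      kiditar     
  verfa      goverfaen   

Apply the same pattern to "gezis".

kopu and wakezut both have last vowel 'u' yet inflect differently (gokopuen, wakezutar), so the last vowel is not what conditions the rule; whether the stem ends in a vowel or a consonant is.
"gezis" ends in a consonant. The stems ending in a consonant (fotep → fotepar, wakezut → wakezutar, kidit → kiditar) add -ar.
The other pattern: stems ending in a vowel add go- … -en around the stem.
So gezis → gezisar.

gezisar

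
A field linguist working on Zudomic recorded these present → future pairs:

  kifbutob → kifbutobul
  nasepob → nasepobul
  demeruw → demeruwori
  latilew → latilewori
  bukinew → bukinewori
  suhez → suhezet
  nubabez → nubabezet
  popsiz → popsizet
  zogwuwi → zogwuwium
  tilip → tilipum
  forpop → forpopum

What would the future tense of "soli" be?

"soli" ends in -i. The one such stem in the data (zogwuwi → zogwuwium) adds -um, so the same rule applies.
So soli → solium.

solium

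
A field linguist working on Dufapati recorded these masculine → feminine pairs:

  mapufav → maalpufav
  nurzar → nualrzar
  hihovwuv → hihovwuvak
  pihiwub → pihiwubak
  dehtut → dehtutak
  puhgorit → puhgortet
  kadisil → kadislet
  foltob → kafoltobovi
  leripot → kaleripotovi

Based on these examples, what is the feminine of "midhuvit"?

midhuvtet

"midhuvit" has last vowel 'i'. The stems whose last vowel is 'i' (puhgorit → puhgortet, kadisil → kadislet) delete the last vowel and add -et.
The other patterns: stems whose last vowel is 'a' insert -al- after the first vowel; stems whose last vowel is 'u' add -ak; stems whose last vowel is 'o' add ka- … -ovi around the stem.
So midhuvit → midhuvtet.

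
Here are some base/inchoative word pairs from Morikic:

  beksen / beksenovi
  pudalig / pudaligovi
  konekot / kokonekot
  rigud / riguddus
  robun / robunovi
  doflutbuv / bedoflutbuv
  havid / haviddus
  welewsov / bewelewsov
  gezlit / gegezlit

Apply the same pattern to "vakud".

vakuddus

"vakud" ends in -d. The stems ending in -d (havid → haviddus, rigud → riguddus) double the final consonant and add -us.
The other patterns: stems ending in -v add the prefix be-; stems ending in -t repeat the first consonant+vowel as a prefix; stems ending in -g or -n add -ovi.
So vakud → vakuddus.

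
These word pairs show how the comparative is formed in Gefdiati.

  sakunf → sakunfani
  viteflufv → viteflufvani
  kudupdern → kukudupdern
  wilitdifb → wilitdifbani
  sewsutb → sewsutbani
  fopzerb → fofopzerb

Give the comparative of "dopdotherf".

fopzerb and wilitdifb both end in -b yet inflect differently (fofopzerb, wilitdifbani), so the final letter is not what conditions the rule; the second-to-last letter is.
"dopdotherf" has second-to-last letter 'r'. The stems whose second-to-last letter is 'r' (fopzerb → fofopzerb, kudupdern → kukudupdern) repeat the first consonant+vowel as a prefix.
So dopdotherf → dodopdotherf.

dodopdotherf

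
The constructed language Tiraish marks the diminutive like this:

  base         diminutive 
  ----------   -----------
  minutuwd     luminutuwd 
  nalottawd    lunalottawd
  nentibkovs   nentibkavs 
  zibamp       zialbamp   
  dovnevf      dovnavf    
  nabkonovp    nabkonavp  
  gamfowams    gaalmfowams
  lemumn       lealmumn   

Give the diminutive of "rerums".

"rerums" has second-to-last letter 'm'. The stems whose second-to-last letter is 'm' (zibamp → zialbamp, lemumn → lealmumn, gamfowams → gaalmfowams) insert -al- after the first vowel.
So rerums → realrums.

realrums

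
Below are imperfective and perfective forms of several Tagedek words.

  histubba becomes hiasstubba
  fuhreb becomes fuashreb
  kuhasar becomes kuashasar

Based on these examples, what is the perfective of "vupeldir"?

Every pair shown (histubba → hiasstubba, fuhreb → fuashreb, kuhasar → kuashasar) follows the same rule: insert -as- after the first vowel.
So vupeldir → vuaspeldir.

vuaspeldir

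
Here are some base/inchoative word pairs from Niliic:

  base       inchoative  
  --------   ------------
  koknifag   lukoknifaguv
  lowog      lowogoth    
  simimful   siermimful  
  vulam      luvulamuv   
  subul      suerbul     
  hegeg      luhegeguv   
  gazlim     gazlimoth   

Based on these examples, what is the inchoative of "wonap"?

luwonapuv

lowog and koknifag both end in -g yet inflect differently (lowogoth, lukoknifaguv), so the final letter is not what conditions the rule; the last vowel is.
"wonap" has last vowel 'a'. The stems whose last vowel is 'a' (koknifag → lukoknifaguv, vulam → luvulamuv) add lu- … -uv around the stem.
The other patterns: stems whose last vowel is 'i' or 'o' add -oth; stems whose last vowel is 'u' insert -er- after the first vowel.
So wonap → luwonapuv.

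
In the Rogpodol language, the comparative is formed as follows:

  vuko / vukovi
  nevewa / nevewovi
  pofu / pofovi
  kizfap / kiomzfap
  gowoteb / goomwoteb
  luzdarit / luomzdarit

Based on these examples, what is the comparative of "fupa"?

fupovi

nevewa and kizfap both have last vowel 'a' yet inflect differently (nevewovi, kiomzfap), so the last vowel is not what conditions the rule; whether the stem ends in a vowel or a consonant is.
"fupa" ends in a vowel. The stems ending in a vowel (nevewa → nevewovi, vuko → vukovi, pofu → pofovi) drop the final letter and add -ovi.
So fupa → fupovi.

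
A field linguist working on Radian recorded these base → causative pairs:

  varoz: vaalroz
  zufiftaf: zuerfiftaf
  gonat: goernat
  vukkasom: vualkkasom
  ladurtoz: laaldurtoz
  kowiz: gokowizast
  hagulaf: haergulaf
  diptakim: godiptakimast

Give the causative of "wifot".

vukkasom and diptakim both end in -m yet inflect differently (vualkkasom, godiptakimast), so the final letter is not what conditions the rule; the last vowel is.
"wifot" has last vowel 'o'. The stems whose last vowel is 'o' (varoz → vaalroz, ladurtoz → laaldurtoz, vukkasom → vualkkasom) insert -al- after the first vowel.
The other patterns: stems whose last vowel is 'i' add go- … -ast around the stem; stems whose last vowel is 'a' insert -er- after the first vowel.
So wifot → wialfot.

wialfot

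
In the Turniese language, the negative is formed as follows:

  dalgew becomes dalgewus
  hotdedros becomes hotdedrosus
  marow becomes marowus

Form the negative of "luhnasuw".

luhnasuwus

Every pair shown (dalgew → dalgewus, hotdedros → hotdedrosus, marow → marowus) follows the same rule: add -us.
So luhnasuw → luhnasuwus.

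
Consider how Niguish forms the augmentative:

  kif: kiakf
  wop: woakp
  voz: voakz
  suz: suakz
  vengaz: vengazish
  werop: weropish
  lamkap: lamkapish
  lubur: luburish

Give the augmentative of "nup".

voz and vengaz both end in -z yet inflect differently (voakz, vengazish), so the final letter is not what conditions the rule; the number of vowels is.
"nup" has 1 vowel. The stems with 1 vowel (kif → kiakf, wop → woakp, voz → voakz) insert -ak- after the first vowel.
The other pattern: stems with 2 vowels add -ish.
So nup → nuakp.

nuakp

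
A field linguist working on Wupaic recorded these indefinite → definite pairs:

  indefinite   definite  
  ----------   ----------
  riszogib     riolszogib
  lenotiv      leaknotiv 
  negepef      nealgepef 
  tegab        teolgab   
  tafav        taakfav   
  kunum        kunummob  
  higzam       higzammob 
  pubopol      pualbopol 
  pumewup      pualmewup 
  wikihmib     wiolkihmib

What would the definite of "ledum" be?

ledummob

tegab and higzam both have last vowel 'a' yet inflect differently (teolgab, higzammob), so the last vowel is not what conditions the rule; the final letter is.
"ledum" ends in -m. The stems ending in -m (higzam → higzammob, kunum → kunummob) double the final consonant and add -ob.
So ledum → ledummob.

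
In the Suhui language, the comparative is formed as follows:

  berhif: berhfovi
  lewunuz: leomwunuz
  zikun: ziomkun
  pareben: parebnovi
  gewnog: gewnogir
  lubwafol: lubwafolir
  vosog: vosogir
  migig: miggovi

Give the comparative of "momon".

"momon" has last vowel 'o'. The stems whose last vowel is 'o' (gewnog → gewnogir, lubwafol → lubwafolir, vosog → vosogir) add -ir.
The other patterns: stems whose last vowel is 'u' insert -om- after the first vowel; stems whose last vowel is 'e' or 'i' delete the last vowel and add -ovi.
So momon → momonir.

momonir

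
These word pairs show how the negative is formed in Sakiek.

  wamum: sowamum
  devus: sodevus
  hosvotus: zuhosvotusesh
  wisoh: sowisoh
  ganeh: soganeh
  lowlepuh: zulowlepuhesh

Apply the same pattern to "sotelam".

zusotelamesh

"sotelam" has 3 vowels. The stems with 3 vowels (hosvotus → zuhosvotusesh, lowlepuh → zulowlepuhesh) add zu- … -esh around the stem.
The other pattern: stems with 2 vowels add the prefix so-.
So sotelam → zusotelamesh.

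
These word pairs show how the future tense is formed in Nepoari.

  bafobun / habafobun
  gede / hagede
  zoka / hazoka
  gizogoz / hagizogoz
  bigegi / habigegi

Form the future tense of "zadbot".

hazadbot

Every pair shown (bafobun → habafobun, gede → hagede, zoka → hazoka, …) follows the same rule: add the prefix ha-.
So zadbot → hazadbot.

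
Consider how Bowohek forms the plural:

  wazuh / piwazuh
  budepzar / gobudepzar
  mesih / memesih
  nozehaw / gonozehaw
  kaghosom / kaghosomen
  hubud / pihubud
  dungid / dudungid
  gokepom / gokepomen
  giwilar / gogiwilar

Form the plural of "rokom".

rokomen

wazuh and mesih both end in -h yet inflect differently (piwazuh, memesih), so the final letter is not what conditions the rule; the last vowel is.
"rokom" has last vowel 'o'. The stems whose last vowel is 'o' (kaghosom → kaghosomen, gokepom → gokepomen) add -en.
The other patterns: stems whose last vowel is 'u' add the prefix pi-; stems whose last vowel is 'i' repeat the first consonant+vowel as a prefix; stems whose last vowel is 'a' add the prefix go-.
So rokom → rokomen.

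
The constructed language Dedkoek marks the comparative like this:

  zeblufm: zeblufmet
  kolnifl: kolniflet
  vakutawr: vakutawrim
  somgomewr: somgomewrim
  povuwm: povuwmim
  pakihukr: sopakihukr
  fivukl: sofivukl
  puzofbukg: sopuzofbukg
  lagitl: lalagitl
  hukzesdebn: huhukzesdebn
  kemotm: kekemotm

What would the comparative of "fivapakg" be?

sofivapakg

zeblufm and povuwm both end in -m yet inflect differently (zeblufmet, povuwmim), so the final letter is not what conditions the rule; the second-to-last letter is.
"fivapakg" has second-to-last letter 'k'. The stems whose second-to-last letter is 'k' (pakihukr → sopakihukr, fivukl → sofivukl, puzofbukg → sopuzofbukg) add the prefix so-.
So fivapakg → sofivapakg.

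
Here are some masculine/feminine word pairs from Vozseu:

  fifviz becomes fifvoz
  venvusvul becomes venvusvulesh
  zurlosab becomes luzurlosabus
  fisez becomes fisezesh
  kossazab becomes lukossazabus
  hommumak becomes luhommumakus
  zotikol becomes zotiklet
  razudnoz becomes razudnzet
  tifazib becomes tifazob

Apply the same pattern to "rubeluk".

rubelukesh

tifazib and zurlosab both end in -b yet inflect differently (tifazob, luzurlosabus), so the final letter is not what conditions the rule; the last vowel is.
"rubeluk" has last vowel 'u'. The one such stem in the data (venvusvul → venvusvulesh) adds -esh, so the same rule applies.
The other patterns: stems whose last vowel is 'i' change the last vowel to 'o'; stems whose last vowel is 'a' add lu- … -us around the stem; stems whose last vowel is 'o' delete the last vowel and add -et.
So rubeluk → rubelukesh.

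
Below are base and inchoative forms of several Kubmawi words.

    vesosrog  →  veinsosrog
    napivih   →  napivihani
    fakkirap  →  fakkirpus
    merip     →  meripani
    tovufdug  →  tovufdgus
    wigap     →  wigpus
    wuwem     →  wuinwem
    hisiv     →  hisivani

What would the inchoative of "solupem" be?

vesosrog and tovufdug both end in -g yet inflect differently (veinsosrog, tovufdgus), so the final letter is not what conditions the rule; the last vowel is.
"solupem" has last vowel 'e'. The one such stem in the data (wuwem → wuinwem) inserts -in- after the first vowel (as does vesosrog), so the same rule applies.
So solupem → soinlupem.

soinlupem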